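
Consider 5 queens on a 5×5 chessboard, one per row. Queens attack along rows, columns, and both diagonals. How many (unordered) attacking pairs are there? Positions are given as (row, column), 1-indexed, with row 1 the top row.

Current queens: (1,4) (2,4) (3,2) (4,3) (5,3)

4

Same column: (1,4)–(2,4) (column 4); (4,3)–(5,3) (column 3).
Same diagonal: (1,4)–(3,2) (|1−3| = |4−2| = 2); (3,2)–(4,3) (|3−4| = |2−3| = 1).
Total attacking pairs: 4.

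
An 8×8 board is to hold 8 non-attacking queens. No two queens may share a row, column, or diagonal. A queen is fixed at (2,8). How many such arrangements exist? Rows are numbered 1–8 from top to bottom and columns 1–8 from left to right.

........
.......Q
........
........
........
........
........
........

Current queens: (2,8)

Branch on row 1: col 1 → 0; col 2 → 1; col 3 → 1; col 4 → 3; col 5 → 2; col 6 → 1.
Sum: 0 + 1 + 1 + 3 + 2 + 1 = 8.

8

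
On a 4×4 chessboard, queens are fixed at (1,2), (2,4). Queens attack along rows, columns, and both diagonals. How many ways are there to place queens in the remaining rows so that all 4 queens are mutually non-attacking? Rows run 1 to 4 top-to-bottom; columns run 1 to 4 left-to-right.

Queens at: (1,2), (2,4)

Branch on row 3: col 1 → 1.
Sum: 1 = 1.

1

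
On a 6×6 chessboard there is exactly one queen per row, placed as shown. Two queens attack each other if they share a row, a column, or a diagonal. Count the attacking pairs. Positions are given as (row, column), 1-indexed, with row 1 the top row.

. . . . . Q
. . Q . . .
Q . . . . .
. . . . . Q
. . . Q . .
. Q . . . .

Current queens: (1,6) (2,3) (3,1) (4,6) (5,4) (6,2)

Same column: (1,6)–(4,6) (column 6).
Total attacking pairs: 1.

1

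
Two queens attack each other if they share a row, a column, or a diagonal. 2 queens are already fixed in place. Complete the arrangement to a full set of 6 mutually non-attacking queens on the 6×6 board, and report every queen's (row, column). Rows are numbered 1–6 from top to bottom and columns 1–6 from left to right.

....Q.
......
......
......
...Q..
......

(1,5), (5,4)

(1,5) (2,3) (3,1) (4,6) (5,4) (6,2)

Row 2: attacked by (1,5)→{4,5,6}; (5,4)→{1,4}. Safe: 2, 3. Place at column 3.
Row 3: attacked by (1,5)→{3,5}; (2,3)→{2,3,4}; (5,4)→{2,4,6}. Safe: 1. Place at column 1.
Row 4: attacked by (1,5)→{2,5}; (2,3)→{1,3,5}; (3,1)→{1,2}; (5,4)→{3,4,5}. Safe: 6. Place at column 6.
Row 6: attacked by (1,5)→{5}; (2,3)→{3}; (3,1)→{1,4}; (4,6)→{4,6}; (5,4)→{3,4,5}. Safe: 2. Place at column 2.
Columns [5, 3, 1, 6, 4, 2], r−c [-4, -1, 2, -2, 1, 4], r+c [6, 5, 4, 10, 9, 8] are all distinct, so no two queens attack.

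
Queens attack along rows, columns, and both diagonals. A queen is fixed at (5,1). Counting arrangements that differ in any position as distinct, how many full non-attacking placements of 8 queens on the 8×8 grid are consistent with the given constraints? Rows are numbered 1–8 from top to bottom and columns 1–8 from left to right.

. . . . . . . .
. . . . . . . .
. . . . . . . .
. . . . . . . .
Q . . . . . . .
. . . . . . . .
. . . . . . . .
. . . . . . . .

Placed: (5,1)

Branch on row 1: col 2 → 3; col 3 → 4; col 4 → 5; col 6 → 4; col 7 → 1; col 8 → 1.
Sum: 3 + 4 + 5 + 4 + 1 + 1 = 18.

18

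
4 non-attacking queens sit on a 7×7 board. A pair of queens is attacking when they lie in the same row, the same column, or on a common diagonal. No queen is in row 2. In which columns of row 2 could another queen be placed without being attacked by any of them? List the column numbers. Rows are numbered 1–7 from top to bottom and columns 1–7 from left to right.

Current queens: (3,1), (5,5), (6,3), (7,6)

columns 4

(3,1) attacks row 2 at column 1 and diagonals 2.
(5,5) attacks row 2 at column 5 and diagonals 2.
(6,3) attacks row 2 at column 3 and diagonals 7.
(7,6) attacks row 2 at column 6 and diagonals 1.
Attacked columns: {1, 2, 3, 5, 6, 7}. Safe: {4}.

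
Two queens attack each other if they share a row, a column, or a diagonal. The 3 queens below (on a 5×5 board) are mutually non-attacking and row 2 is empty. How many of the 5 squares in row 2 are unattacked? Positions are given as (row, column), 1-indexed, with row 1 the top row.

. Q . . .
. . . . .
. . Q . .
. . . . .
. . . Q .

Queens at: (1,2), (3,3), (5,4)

1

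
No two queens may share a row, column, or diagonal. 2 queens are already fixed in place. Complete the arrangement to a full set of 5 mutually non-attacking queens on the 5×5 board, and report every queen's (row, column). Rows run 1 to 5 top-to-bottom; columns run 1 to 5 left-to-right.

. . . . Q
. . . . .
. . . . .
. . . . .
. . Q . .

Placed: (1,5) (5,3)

(1,5) (2,2) (3,4) (4,1) (5,3)

Row 2: attacked by (1,5)→{4,5}; (5,3)→{3}. Safe: 1, 2. Place at column 2.
Row 3: attacked by (1,5)→{3,5}; (2,2)→{1,2,3}; (5,3)→{1,3,5}. Safe: 4. Place at column 4.
Row 4: attacked by (1,5)→{2,5}; (2,2)→{2,4}; (3,4)→{3,4,5}; (5,3)→{2,3,4}. Safe: 1. Place at column 1.
Columns [5, 2, 4, 1, 3], r−c [-4, 0, -1, 3, 2], r+c [6, 4, 7, 5, 8] are all distinct, so no two queens attack.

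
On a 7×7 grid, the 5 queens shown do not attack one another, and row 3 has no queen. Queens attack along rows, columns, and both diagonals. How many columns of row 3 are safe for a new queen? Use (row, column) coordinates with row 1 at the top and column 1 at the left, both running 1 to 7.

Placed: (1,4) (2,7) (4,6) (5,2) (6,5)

2

(1,4) attacks row 3 at column 4 and diagonals 2, 6.
(2,7) attacks row 3 at column 7 and diagonals 6.
(4,6) attacks row 3 at column 6 and diagonals 5, 7.
(5,2) attacks row 3 at column 2 and diagonals 4.
(6,5) attacks row 3 at column 5 and diagonals 2.
Attacked columns: {2, 4, 5, 6, 7}. Safe: {1, 3}.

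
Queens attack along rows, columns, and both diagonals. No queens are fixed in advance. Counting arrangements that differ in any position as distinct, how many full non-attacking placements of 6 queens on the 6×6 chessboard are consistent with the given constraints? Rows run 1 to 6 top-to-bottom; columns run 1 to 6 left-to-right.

Branch on row 1: col 1 → 0; col 2 → 1; col 3 → 1; col 4 → 1; col 5 → 1; col 6 → 0.
Sum: 0 + 1 + 1 + 1 + 1 + 0 = 4.
(This is the classic 6-queens count.)

4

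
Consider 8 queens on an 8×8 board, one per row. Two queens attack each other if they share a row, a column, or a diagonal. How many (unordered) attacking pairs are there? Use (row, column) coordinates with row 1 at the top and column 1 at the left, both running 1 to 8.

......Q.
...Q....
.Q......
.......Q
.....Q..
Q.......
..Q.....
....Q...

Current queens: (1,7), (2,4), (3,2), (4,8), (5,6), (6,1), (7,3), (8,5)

0

All columns are distinct and no two queens satisfy |Δrow| = |Δcol|, so no pair attacks.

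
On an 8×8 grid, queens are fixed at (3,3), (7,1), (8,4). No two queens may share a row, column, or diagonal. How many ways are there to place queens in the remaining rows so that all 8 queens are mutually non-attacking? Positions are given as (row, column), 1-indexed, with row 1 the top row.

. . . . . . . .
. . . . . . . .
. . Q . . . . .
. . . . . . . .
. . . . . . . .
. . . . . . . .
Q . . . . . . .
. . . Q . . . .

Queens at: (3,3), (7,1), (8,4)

Branch on row 1: col 2 → 1; col 6 → 0; col 8 → 0.
Sum: 1 + 0 + 0 = 1.

1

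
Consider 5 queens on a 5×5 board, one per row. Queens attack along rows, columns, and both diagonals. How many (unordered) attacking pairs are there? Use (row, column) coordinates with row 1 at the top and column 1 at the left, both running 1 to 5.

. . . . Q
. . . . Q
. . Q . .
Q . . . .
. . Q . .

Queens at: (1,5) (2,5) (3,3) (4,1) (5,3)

3

Same column: (1,5)–(2,5) (column 5); (3,3)–(5,3) (column 3).
Same diagonal: (1,5)–(3,3) (|1−3| = |5−3| = 2).
Total attacking pairs: 3.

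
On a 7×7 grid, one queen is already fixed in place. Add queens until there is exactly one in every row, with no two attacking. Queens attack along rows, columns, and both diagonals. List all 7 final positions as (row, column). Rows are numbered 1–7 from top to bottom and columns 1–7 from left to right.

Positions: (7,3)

(1,5) (2,1) (3,6) (4,4) (5,2) (6,7) (7,3)

Row 1: attacked by (7,3)→{3}. Safe: 1, 2, 4, 5, 6, 7. Place at column 5.
Row 2: attacked by (1,5)→{4,5,6}; (7,3)→{3}. Safe: 1, 2, 7. Place at column 1.
Row 3: attacked by (1,5)→{3,5,7}; (2,1)→{1,2}; (7,3)→{3,7}. Safe: 4, 6. Place at column 6.
Row 4: attacked by (1,5)→{2,5}; (2,1)→{1,3}; (3,6)→{5,6,7}; (7,3)→{3,6}. Safe: 4. Place at column 4.
Row 5: attacked by (1,5)→{1,5}; (2,1)→{1,4}; (3,6)→{4,6}; (4,4)→{3,4,5}; (7,3)→{1,3,5}. Safe: 2, 7. Place at column 2.
Row 6: attacked by (1,5)→{5}; (2,1)→{1,5}; (3,6)→{3,6}; (4,4)→{2,4,6}; (5,2)→{1,2,3}; (7,3)→{2,3,4}. Safe: 7. Place at column 7.
Columns [5, 1, 6, 4, 2, 7, 3], r−c [-4, 1, -3, 0, 3, -1, 4], r+c [6, 3, 9, 8, 7, 13, 10] are all distinct, so no two queens attack.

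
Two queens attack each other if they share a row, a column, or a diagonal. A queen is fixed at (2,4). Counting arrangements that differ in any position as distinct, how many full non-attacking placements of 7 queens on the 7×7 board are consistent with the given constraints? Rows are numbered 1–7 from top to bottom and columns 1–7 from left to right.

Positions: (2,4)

Branch on row 1: col 1 → 1; col 2 → 2; col 6 → 2; col 7 → 1.
Sum: 1 + 2 + 2 + 1 = 6.

6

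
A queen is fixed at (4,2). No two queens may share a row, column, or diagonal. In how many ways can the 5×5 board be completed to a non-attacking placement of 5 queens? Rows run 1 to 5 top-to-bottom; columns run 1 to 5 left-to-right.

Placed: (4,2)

Branch on row 1: col 1 → 1; col 3 → 1; col 4 → 0.
Sum: 1 + 1 + 0 = 2.

2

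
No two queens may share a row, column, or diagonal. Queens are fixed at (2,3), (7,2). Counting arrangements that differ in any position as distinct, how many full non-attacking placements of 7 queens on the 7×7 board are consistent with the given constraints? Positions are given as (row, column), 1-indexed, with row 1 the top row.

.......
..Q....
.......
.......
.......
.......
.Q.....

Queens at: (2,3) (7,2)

3

Branch on row 1: col 1 → 0; col 5 → 0; col 6 → 3; col 7 → 0.
Sum: 0 + 0 + 3 + 0 = 3.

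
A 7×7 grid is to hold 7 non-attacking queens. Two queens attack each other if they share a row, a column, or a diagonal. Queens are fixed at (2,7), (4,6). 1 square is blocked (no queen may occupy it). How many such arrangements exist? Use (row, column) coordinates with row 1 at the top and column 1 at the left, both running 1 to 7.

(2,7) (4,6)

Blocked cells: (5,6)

Branch on row 1: col 1 → 0; col 2 → 0; col 4 → 1; col 5 → 1.
Sum: 0 + 0 + 1 + 1 = 2.

2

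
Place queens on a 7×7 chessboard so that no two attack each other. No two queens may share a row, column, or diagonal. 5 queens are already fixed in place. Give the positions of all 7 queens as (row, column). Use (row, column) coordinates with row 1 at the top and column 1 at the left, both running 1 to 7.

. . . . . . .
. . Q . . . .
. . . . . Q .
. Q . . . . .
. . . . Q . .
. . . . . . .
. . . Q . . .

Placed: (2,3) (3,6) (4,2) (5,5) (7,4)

Row 1: attacked by (2,3)→{2,3,4}; (3,6)→{4,6}; (4,2)→{2,5}; (5,5)→{1,5}; (7,4)→{4}. Safe: 7. Place at column 7.
Row 6: attacked by (1,7)→{2,7}; (2,3)→{3,7}; (3,6)→{3,6}; (4,2)→{2,4}; (5,5)→{4,5,6}; (7,4)→{3,4,5}. Safe: 1. Place at column 1.
Columns [7, 3, 6, 2, 5, 1, 4], r−c [-6, -1, -3, 2, 0, 5, 3], r+c [8, 5, 9, 6, 10, 7, 11] are all distinct, so no two queens attack.

(1,7) (2,3) (3,6) (4,2) (5,5) (6,1) (7,4)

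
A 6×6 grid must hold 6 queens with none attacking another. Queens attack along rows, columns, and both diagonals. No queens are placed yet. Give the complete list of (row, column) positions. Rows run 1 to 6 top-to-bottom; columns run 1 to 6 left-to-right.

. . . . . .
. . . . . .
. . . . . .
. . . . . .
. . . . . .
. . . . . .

Row 1: Safe: 1, 2, 3, 4, 5, 6. Place at column 4.
Row 2: attacked by (1,4)→{3,4,5}. Safe: 1, 2, 6. Place at column 1.
Row 3: attacked by (1,4)→{2,4,6}; (2,1)→{1,2}. Safe: 3, 5. Place at column 5.
Row 4: attacked by (1,4)→{1,4}; (2,1)→{1,3}; (3,5)→{4,5,6}. Safe: 2. Place at column 2.
Row 5: attacked by (1,4)→{4}; (2,1)→{1,4}; (3,5)→{3,5}; (4,2)→{1,2,3}. Safe: 6. Place at column 6.
Row 6: attacked by (1,4)→{4}; (2,1)→{1,5}; (3,5)→{2,5}; (4,2)→{2,4}; (5,6)→{5,6}. Safe: 3. Place at column 3.
Columns [4, 1, 5, 2, 6, 3], r−c [-3, 1, -2, 2, -1, 3], r+c [5, 3, 8, 6, 11, 9] are all distinct, so no two queens attack.

(1,4) (2,1) (3,5) (4,2) (5,6) (6,3)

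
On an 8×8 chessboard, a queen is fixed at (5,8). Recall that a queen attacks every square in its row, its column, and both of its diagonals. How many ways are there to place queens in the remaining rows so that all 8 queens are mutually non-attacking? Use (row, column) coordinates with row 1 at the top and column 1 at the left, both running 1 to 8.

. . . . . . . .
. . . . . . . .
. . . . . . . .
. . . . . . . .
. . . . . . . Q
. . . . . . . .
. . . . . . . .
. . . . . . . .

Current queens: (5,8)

18

Branch on row 1: col 1 → 1; col 2 → 1; col 3 → 4; col 5 → 5; col 6 → 4; col 7 → 3.
Sum: 1 + 1 + 4 + 5 + 4 + 3 = 18.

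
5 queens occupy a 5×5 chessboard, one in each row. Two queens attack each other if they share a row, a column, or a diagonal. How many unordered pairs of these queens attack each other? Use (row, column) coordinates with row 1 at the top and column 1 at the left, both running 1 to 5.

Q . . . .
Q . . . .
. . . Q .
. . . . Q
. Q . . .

3

Same column: (1,1)–(2,1) (column 1).
Same diagonal: (3,4)–(4,5) (|3−4| = |4−5| = 1); (3,4)–(5,2) (|3−5| = |4−2| = 2).
Total attacking pairs: 3.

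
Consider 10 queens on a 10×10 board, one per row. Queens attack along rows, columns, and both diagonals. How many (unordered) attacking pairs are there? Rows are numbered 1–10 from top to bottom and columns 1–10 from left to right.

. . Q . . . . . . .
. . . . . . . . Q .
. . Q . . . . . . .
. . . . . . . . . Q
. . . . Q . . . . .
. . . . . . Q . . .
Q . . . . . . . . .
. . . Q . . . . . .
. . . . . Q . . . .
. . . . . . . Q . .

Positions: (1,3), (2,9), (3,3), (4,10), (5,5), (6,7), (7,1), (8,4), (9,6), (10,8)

Same column: (1,3)–(3,3) (column 3).
Same diagonal: (3,3)–(5,5) (|3−5| = |3−5| = 2).
Total attacking pairs: 2.

2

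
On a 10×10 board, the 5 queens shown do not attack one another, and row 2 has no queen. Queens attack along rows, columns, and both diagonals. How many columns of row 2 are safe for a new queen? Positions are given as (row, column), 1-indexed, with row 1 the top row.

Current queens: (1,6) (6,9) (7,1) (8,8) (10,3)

2

(1,6) attacks row 2 at column 6 and diagonals 5, 7.
(6,9) attacks row 2 at column 9 and diagonals 5.
(7,1) attacks row 2 at column 1 and diagonals 6.
(8,8) attacks row 2 at column 8 and diagonals 2.
(10,3) attacks row 2 at column 3.
Attacked columns: {1, 2, 3, 5, 6, 7, 8, 9}. Safe: {4, 10}.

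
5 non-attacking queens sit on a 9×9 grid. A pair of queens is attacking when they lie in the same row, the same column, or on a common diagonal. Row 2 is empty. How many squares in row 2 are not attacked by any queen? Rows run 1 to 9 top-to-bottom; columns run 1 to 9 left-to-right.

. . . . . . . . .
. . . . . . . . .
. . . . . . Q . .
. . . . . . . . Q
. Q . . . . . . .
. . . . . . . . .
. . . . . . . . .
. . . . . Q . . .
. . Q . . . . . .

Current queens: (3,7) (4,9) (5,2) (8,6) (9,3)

(3,7) attacks row 2 at column 7 and diagonals 6, 8.
(4,9) attacks row 2 at column 9 and diagonals 7.
(5,2) attacks row 2 at column 2 and diagonals 5.
(8,6) attacks row 2 at column 6.
(9,3) attacks row 2 at column 3.
Attacked columns: {2, 3, 5, 6, 7, 8, 9}. Safe: {1, 4}.

2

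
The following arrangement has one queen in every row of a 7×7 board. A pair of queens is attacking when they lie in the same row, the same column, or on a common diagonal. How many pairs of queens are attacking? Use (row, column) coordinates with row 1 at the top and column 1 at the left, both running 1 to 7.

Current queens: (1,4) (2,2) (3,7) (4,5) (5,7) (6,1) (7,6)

1

Same column: (3,7)–(5,7) (column 7).
Total attacking pairs: 1.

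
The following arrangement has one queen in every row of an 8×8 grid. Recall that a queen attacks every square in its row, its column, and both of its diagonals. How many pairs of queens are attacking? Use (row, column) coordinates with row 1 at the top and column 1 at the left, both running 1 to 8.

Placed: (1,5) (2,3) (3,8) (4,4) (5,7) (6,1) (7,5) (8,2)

Same column: (1,5)–(7,5) (column 5).
Same diagonal: (5,7)–(7,5) (|5−7| = |7−5| = 2).
Total attacking pairs: 2.

2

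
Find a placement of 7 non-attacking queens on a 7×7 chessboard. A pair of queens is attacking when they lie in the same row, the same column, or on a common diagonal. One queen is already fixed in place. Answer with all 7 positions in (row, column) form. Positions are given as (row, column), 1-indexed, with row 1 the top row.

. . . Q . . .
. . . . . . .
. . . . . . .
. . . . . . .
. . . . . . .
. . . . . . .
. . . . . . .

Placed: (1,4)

Row 2: attacked by (1,4)→{3,4,5}. Safe: 1, 2, 6, 7. Place at column 6.
Row 3: attacked by (1,4)→{2,4,6}; (2,6)→{5,6,7}. Safe: 1, 3. Place at column 1.
Row 4: attacked by (1,4)→{1,4,7}; (2,6)→{4,6}; (3,1)→{1,2}. Safe: 3, 5. Place at column 3.
Row 5: attacked by (1,4)→{4}; (2,6)→{3,6}; (3,1)→{1,3}; (4,3)→{2,3,4}. Safe: 5, 7. Place at column 5.
Row 6: attacked by (1,4)→{4}; (2,6)→{2,6}; (3,1)→{1,4}; (4,3)→{1,3,5}; (5,5)→{4,5,6}. Safe: 7. Place at column 7.
Row 7: attacked by (1,4)→{4}; (2,6)→{1,6}; (3,1)→{1,5}; (4,3)→{3,6}; (5,5)→{3,5,7}; (6,7)→{6,7}. Safe: 2. Place at column 2.
Columns [4, 6, 1, 3, 5, 7, 2], r−c [-3, -4, 2, 1, 0, -1, 5], r+c [5, 8, 4, 7, 10, 13, 9] are all distinct, so no two queens attack.

(1,4) (2,6) (3,1) (4,3) (5,5) (6,7) (7,2)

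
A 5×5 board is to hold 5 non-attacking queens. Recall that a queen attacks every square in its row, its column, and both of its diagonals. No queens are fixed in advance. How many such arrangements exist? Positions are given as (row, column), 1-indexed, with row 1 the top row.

Branch on row 1: col 1 → 2; col 2 → 2; col 3 → 2; col 4 → 2; col 5 → 2.
Sum: 2 + 2 + 2 + 2 + 2 = 10.
(This is the classic 5-queens count.)

10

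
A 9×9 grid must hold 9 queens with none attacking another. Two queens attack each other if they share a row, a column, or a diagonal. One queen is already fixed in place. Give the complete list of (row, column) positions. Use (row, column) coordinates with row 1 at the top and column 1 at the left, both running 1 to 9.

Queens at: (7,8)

Row 1: attacked by (7,8)→{2,8}. Safe: 1, 3, 4, 5, 6, 7, 9. Place at column 1.
Row 2: attacked by (1,1)→{1,2}; (7,8)→{3,8}. Safe: 4, 5, 6, 7, 9. Place at column 5.
Row 3: attacked by (1,1)→{1,3}; (2,5)→{4,5,6}; (7,8)→{4,8}. Safe: 2, 7, 9. Place at column 2.
Row 4: attacked by (1,1)→{1,4}; (2,5)→{3,5,7}; (3,2)→{1,2,3}; (7,8)→{5,8}. Safe: 6, 9. Place at column 6.
Row 5: attacked by (1,1)→{1,5}; (2,5)→{2,5,8}; (3,2)→{2,4}; (4,6)→{5,6,7}; (7,8)→{6,8}. Safe: 3, 9. Place at column 9.
Row 6: attacked by (1,1)→{1,6}; (2,5)→{1,5,9}; (3,2)→{2,5}; (4,6)→{4,6,8}; (5,9)→{8,9}; (7,8)→{7,8,9}. Safe: 3. Place at column 3.
Row 8: attacked by (1,1)→{1,8}; (2,5)→{5}; (3,2)→{2,7}; (4,6)→{2,6}; (5,9)→{6,9}; (6,3)→{1,3,5}; (7,8)→{7,8,9}. Safe: 4. Place at column 4.
Row 9: attacked by (1,1)→{1,9}; (2,5)→{5}; (3,2)→{2,8}; (4,6)→{1,6}; (5,9)→{5,9}; (6,3)→{3,6}; (7,8)→{6,8}; (8,4)→{3,4,5}. Safe: 7. Place at column 7.
Columns [1, 5, 2, 6, 9, 3, 8, 4, 7], r−c [0, -3, 1, -2, -4, 3, -1, 4, 2], r+c [2, 7, 5, 10, 14, 9, 15, 12, 16] are all distinct, so no two queens attack.

(1,1) (2,5) (3,2) (4,6) (5,9) (6,3) (7,8) (8,4) (9,7)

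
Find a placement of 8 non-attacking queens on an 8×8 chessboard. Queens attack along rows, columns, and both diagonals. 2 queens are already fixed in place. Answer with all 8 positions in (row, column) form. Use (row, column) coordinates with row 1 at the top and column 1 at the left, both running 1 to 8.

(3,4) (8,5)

(1,3) (2,8) (3,4) (4,7) (5,1) (6,6) (7,2) (8,5)

Row 1: attacked by (3,4)→{2,4,6}; (8,5)→{5}. Safe: 1, 3, 7, 8. Place at column 3.
Row 2: attacked by (1,3)→{2,3,4}; (3,4)→{3,4,5}; (8,5)→{5}. Safe: 1, 6, 7, 8. Place at column 8.
Row 4: attacked by (1,3)→{3,6}; (2,8)→{6,8}; (3,4)→{3,4,5}; (8,5)→{1,5}. Safe: 2, 7. Place at column 7.
Row 5: attacked by (1,3)→{3,7}; (2,8)→{5,8}; (3,4)→{2,4,6}; (4,7)→{6,7,8}; (8,5)→{2,5,8}. Safe: 1. Place at column 1.
Row 6: attacked by (1,3)→{3,8}; (2,8)→{4,8}; (3,4)→{1,4,7}; (4,7)→{5,7}; (5,1)→{1,2}; (8,5)→{3,5,7}. Safe: 6. Place at column 6.
Row 7: attacked by (1,3)→{3}; (2,8)→{3,8}; (3,4)→{4,8}; (4,7)→{4,7}; (5,1)→{1,3}; (6,6)→{5,6,7}; (8,5)→{4,5,6}. Safe: 2. Place at column 2.
Columns [3, 8, 4, 7, 1, 6, 2, 5], r−c [-2, -6, -1, -3, 4, 0, 5, 3], r+c [4, 10, 7, 11, 6, 12, 9, 13] are all distinct, so no two queens attack.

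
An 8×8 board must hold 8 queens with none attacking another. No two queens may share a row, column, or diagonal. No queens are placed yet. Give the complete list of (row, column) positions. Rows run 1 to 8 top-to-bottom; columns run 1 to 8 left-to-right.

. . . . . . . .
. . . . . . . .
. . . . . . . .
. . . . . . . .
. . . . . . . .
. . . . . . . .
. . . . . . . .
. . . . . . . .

Row 1: Safe: 1, 2, 3, 4, 5, 6, 7, 8. Place at column 6.
Row 2: attacked by (1,6)→{5,6,7}. Safe: 1, 2, 3, 4, 8. Place at column 1.
Row 3: attacked by (1,6)→{4,6,8}; (2,1)→{1,2}. Safe: 3, 5, 7. Place at column 5.
Row 4: attacked by (1,6)→{3,6}; (2,1)→{1,3}; (3,5)→{4,5,6}. Safe: 2, 7, 8. Place at column 2.
Row 5: attacked by (1,6)→{2,6}; (2,1)→{1,4}; (3,5)→{3,5,7}; (4,2)→{1,2,3}. Safe: 8. Place at column 8.
Row 6: attacked by (1,6)→{1,6}; (2,1)→{1,5}; (3,5)→{2,5,8}; (4,2)→{2,4}; (5,8)→{7,8}. Safe: 3. Place at column 3.
Row 7: attacked by (1,6)→{6}; (2,1)→{1,6}; (3,5)→{1,5}; (4,2)→{2,5}; (5,8)→{6,8}; (6,3)→{2,3,4}. Safe: 7. Place at column 7.
Row 8: attacked by (1,6)→{6}; (2,1)→{1,7}; (3,5)→{5}; (4,2)→{2,6}; (5,8)→{5,8}; (6,3)→{1,3,5}; (7,7)→{6,7,8}. Safe: 4. Place at column 4.
Columns [6, 1, 5, 2, 8, 3, 7, 4], r−c [-5, 1, -2, 2, -3, 3, 0, 4], r+c [7, 3, 8, 6, 13, 9, 14, 12] are all distinct, so no two queens attack.

(1,6) (2,1) (3,5) (4,2) (5,8) (6,3) (7,7) (8,4)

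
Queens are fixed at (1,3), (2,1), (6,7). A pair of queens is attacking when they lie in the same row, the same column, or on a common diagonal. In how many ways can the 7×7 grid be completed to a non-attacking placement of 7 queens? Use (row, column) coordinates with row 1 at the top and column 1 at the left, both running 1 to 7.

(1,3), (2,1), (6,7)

Branch on row 3: col 6 → 2.
Sum: 2 = 2.

2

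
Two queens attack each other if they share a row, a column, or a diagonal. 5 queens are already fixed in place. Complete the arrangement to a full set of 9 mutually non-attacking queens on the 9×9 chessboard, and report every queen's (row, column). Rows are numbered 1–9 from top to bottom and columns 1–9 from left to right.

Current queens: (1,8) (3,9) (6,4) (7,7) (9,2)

(1,8) (2,6) (3,9) (4,3) (5,1) (6,4) (7,7) (8,5) (9,2)

Row 2: attacked by (1,8)→{7,8,9}; (3,9)→{8,9}; (6,4)→{4,8}; (7,7)→{2,7}; (9,2)→{2,9}. Safe: 1, 3, 5, 6. Place at column 6.
Row 4: attacked by (1,8)→{5,8}; (2,6)→{4,6,8}; (3,9)→{8,9}; (6,4)→{2,4,6}; (7,7)→{4,7}; (9,2)→{2,7}. Safe: 1, 3. Place at column 3.
Row 5: attacked by (1,8)→{4,8}; (2,6)→{3,6,9}; (3,9)→{7,9}; (4,3)→{2,3,4}; (6,4)→{3,4,5}; (7,7)→{5,7,9}; (9,2)→{2,6}. Safe: 1. Place at column 1.
Row 8: attacked by (1,8)→{1,8}; (2,6)→{6}; (3,9)→{4,9}; (4,3)→{3,7}; (5,1)→{1,4}; (6,4)→{2,4,6}; (7,7)→{6,7,8}; (9,2)→{1,2,3}. Safe: 5. Place at column 5.
Columns [8, 6, 9, 3, 1, 4, 7, 5, 2], r−c [-7, -4, -6, 1, 4, 2, 0, 3, 7], r+c [9, 8, 12, 7, 6, 10, 14, 13, 11] are all distinct, so no two queens attack.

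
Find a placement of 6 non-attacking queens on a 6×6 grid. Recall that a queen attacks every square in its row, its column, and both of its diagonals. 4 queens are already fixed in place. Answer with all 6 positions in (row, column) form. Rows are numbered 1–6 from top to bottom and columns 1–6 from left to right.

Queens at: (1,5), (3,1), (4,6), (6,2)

(1,5) (2,3) (3,1) (4,6) (5,4) (6,2)

Row 2: attacked by (1,5)→{4,5,6}; (3,1)→{1,2}; (4,6)→{4,6}; (6,2)→{2,6}. Safe: 3. Place at column 3.
Row 5: attacked by (1,5)→{1,5}; (2,3)→{3,6}; (3,1)→{1,3}; (4,6)→{5,6}; (6,2)→{1,2,3}. Safe: 4. Place at column 4.
Columns [5, 3, 1, 6, 4, 2], r−c [-4, -1, 2, -2, 1, 4], r+c [6, 5, 4, 10, 9, 8] are all distinct, so no two queens attack.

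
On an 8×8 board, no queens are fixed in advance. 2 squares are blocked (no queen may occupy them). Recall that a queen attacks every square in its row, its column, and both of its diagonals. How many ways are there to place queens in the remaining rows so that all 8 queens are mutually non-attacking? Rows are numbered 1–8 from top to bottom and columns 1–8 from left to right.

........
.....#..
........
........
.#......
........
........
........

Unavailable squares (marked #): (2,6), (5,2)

71

Branch on row 1: col 1 → 2; col 2 → 6; col 3 → 8; col 4 → 13; col 5 → 15; col 6 → 16; col 7 → 8; col 8 → 3.
Sum: 2 + 6 + 8 + 13 + 15 + 16 + 8 + 3 = 71.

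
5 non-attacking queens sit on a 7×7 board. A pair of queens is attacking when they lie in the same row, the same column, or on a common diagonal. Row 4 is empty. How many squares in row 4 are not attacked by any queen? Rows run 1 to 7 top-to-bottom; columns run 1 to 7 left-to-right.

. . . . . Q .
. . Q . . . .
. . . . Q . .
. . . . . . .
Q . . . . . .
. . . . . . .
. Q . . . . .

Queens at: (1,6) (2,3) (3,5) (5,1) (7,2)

1

(1,6) attacks row 4 at column 6 and diagonals 3.
(2,3) attacks row 4 at column 3 and diagonals 1, 5.
(3,5) attacks row 4 at column 5 and diagonals 4, 6.
(5,1) attacks row 4 at column 1 and diagonals 2.
(7,2) attacks row 4 at column 2 and diagonals 5.
Attacked columns: {1, 2, 3, 4, 5, 6}. Safe: {7}.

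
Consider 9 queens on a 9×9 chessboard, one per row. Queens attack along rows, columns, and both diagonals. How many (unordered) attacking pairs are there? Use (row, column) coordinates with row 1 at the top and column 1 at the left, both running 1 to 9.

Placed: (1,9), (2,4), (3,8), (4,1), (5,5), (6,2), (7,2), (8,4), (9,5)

7

Same column: (2,4)–(8,4) (column 4); (5,5)–(9,5) (column 5); (6,2)–(7,2) (column 2).
Same diagonal: (1,9)–(5,5) (|1−5| = |9−5| = 4); (6,2)–(8,4) (|6−8| = |2−4| = 2); (6,2)–(9,5) (|6−9| = |2−5| = 3); (8,4)–(9,5) (|8−9| = |4−5| = 1).
Total attacking pairs: 7.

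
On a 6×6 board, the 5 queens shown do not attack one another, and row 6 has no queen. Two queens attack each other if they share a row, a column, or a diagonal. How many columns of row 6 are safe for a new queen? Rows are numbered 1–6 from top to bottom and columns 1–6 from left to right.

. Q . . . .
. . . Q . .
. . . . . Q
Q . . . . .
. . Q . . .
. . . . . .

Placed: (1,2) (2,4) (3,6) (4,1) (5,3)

(1,2) attacks row 6 at column 2.
(2,4) attacks row 6 at column 4.
(3,6) attacks row 6 at column 6 and diagonals 3.
(4,1) attacks row 6 at column 1 and diagonals 3.
(5,3) attacks row 6 at column 3 and diagonals 2, 4.
Attacked columns: {1, 2, 3, 4, 6}. Safe: {5}.

1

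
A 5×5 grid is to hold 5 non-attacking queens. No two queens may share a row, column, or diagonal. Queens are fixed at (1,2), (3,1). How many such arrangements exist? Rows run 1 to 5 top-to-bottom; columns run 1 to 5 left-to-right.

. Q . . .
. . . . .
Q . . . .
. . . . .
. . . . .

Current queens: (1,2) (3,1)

1

Branch on row 2: col 4 → 1; col 5 → 0.
Sum: 1 + 0 = 1.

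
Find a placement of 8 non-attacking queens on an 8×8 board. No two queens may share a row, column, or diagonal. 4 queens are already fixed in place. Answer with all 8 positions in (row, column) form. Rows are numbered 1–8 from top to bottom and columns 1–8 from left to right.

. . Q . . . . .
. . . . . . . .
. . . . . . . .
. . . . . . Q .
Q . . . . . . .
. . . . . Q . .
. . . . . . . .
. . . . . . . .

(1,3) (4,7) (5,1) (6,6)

(1,3) (2,8) (3,4) (4,7) (5,1) (6,6) (7,2) (8,5)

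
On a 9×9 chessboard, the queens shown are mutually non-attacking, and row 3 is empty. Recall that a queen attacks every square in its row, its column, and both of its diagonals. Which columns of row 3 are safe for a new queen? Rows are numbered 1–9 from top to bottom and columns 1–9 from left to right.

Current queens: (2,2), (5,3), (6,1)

(2,2) attacks row 3 at column 2 and diagonals 1, 3.
(5,3) attacks row 3 at column 3 and diagonals 1, 5.
(6,1) attacks row 3 at column 1 and diagonals 4.
Attacked columns: {1, 2, 3, 4, 5}. Safe: {6, 7, 8, 9}.

columns 6, 7, 8, 9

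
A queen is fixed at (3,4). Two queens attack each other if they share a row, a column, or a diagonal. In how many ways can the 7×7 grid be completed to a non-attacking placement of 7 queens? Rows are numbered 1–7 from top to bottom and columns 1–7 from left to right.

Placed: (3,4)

Branch on row 1: col 1 → 1; col 3 → 1; col 5 → 1; col 7 → 1.
Sum: 1 + 1 + 1 + 1 = 4.

4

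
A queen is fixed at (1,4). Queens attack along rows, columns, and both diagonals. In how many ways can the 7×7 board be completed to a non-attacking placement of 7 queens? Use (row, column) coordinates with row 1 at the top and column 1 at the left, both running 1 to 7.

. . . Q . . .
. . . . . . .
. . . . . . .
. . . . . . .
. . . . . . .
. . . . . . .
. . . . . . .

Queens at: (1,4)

Branch on row 2: col 1 → 2; col 2 → 1; col 6 → 1; col 7 → 2.
Sum: 2 + 1 + 1 + 2 = 6.

6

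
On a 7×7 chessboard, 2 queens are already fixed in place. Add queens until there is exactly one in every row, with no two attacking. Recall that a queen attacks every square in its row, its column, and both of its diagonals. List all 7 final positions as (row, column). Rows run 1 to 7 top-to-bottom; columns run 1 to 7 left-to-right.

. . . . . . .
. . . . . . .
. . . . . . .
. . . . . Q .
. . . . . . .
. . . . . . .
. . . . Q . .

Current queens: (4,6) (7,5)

(1,4) (2,1) (3,3) (4,6) (5,2) (6,7) (7,5)

Row 1: attacked by (4,6)→{3,6}; (7,5)→{5}. Safe: 1, 2, 4, 7. Place at column 4.
Row 2: attacked by (1,4)→{3,4,5}; (4,6)→{4,6}; (7,5)→{5}. Safe: 1, 2, 7. Place at column 1.
Row 3: attacked by (1,4)→{2,4,6}; (2,1)→{1,2}; (4,6)→{5,6,7}; (7,5)→{1,5}. Safe: 3. Place at column 3.
Row 5: attacked by (1,4)→{4}; (2,1)→{1,4}; (3,3)→{1,3,5}; (4,6)→{5,6,7}; (7,5)→{3,5,7}. Safe: 2. Place at column 2.
Row 6: attacked by (1,4)→{4}; (2,1)→{1,5}; (3,3)→{3,6}; (4,6)→{4,6}; (5,2)→{1,2,3}; (7,5)→{4,5,6}. Safe: 7. Place at column 7.
Columns [4, 1, 3, 6, 2, 7, 5], r−c [-3, 1, 0, -2, 3, -1, 2], r+c [5, 3, 6, 10, 7, 13, 12] are all distinct, so no two queens attack.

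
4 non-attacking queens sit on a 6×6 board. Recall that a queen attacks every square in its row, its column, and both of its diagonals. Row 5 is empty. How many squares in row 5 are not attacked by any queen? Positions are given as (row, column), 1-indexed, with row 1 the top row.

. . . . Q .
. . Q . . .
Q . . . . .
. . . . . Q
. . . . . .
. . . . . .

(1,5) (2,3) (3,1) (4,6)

2

(1,5) attacks row 5 at column 5 and diagonals 1.
(2,3) attacks row 5 at column 3 and diagonals 6.
(3,1) attacks row 5 at column 1 and diagonals 3.
(4,6) attacks row 5 at column 6 and diagonals 5.
Attacked columns: {1, 3, 5, 6}. Safe: {2, 4}.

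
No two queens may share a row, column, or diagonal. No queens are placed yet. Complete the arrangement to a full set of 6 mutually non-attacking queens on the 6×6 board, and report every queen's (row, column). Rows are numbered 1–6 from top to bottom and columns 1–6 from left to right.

(1,5) (2,3) (3,1) (4,6) (5,4) (6,2)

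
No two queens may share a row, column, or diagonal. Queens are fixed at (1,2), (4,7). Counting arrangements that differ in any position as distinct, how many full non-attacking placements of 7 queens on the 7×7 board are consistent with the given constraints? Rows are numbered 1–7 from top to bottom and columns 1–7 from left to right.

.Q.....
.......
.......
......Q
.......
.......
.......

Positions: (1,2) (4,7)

2

Branch on row 2: col 4 → 1; col 6 → 1.
Sum: 1 + 1 = 2.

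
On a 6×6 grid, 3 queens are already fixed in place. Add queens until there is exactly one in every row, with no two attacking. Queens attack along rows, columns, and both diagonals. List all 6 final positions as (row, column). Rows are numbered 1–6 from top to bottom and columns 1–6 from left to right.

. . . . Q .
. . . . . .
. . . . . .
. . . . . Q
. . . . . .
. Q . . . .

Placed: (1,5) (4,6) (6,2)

Row 2: attacked by (1,5)→{4,5,6}; (4,6)→{4,6}; (6,2)→{2,6}. Safe: 1, 3. Place at column 3.
Row 3: attacked by (1,5)→{3,5}; (2,3)→{2,3,4}; (4,6)→{5,6}; (6,2)→{2,5}. Safe: 1. Place at column 1.
Row 5: attacked by (1,5)→{1,5}; (2,3)→{3,6}; (3,1)→{1,3}; (4,6)→{5,6}; (6,2)→{1,2,3}. Safe: 4. Place at column 4.
Columns [5, 3, 1, 6, 4, 2], r−c [-4, -1, 2, -2, 1, 4], r+c [6, 5, 4, 10, 9, 8] are all distinct, so no two queens attack.

(1,5) (2,3) (3,1) (4,6) (5,4) (6,2)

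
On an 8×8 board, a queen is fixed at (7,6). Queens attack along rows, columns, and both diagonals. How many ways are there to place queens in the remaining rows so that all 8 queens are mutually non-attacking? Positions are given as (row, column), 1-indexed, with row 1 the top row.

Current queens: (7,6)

Branch on row 1: col 1 → 1; col 2 → 3; col 3 → 0; col 4 → 3; col 5 → 6; col 7 → 1; col 8 → 0.
Sum: 1 + 3 + 0 + 3 + 6 + 1 + 0 = 14.

14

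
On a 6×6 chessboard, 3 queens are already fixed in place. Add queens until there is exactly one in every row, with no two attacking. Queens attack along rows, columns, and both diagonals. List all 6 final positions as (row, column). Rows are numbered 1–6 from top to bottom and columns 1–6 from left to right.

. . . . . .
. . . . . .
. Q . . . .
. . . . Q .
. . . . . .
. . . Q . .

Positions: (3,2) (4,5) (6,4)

(1,3) (2,6) (3,2) (4,5) (5,1) (6,4)

Row 1: attacked by (3,2)→{2,4}; (4,5)→{2,5}; (6,4)→{4}. Safe: 1, 3, 6. Place at column 3.
Row 2: attacked by (1,3)→{2,3,4}; (3,2)→{1,2,3}; (4,5)→{3,5}; (6,4)→{4}. Safe: 6. Place at column 6.
Row 5: attacked by (1,3)→{3}; (2,6)→{3,6}; (3,2)→{2,4}; (4,5)→{4,5,6}; (6,4)→{3,4,5}. Safe: 1. Place at column 1.
Columns [3, 6, 2, 5, 1, 4], r−c [-2, -4, 1, -1, 4, 2], r+c [4, 8, 5, 9, 6, 10] are all distinct, so no two queens attack.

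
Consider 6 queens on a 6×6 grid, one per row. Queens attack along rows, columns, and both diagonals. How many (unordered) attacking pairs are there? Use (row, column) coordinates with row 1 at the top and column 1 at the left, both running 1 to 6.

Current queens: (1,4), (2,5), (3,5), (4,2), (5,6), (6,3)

2

Same column: (2,5)–(3,5) (column 5).
Same diagonal: (1,4)–(2,5) (|1−2| = |4−5| = 1).
Total attacking pairs: 2.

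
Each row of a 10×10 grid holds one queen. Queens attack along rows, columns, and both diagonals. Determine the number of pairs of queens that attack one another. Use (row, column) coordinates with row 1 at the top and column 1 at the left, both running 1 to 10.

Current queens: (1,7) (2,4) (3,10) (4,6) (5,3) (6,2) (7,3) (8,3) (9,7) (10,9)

11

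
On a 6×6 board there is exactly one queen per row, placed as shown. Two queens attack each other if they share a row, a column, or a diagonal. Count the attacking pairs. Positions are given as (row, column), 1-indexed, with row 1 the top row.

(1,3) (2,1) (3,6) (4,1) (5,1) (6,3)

Same column: (1,3)–(6,3) (column 3); (2,1)–(4,1) (column 1); (2,1)–(5,1) (column 1); (4,1)–(5,1) (column 1).
Same diagonal: (3,6)–(6,3) (|3−6| = |6−3| = 3); (4,1)–(6,3) (|4−6| = |1−3| = 2).
Total attacking pairs: 6.

6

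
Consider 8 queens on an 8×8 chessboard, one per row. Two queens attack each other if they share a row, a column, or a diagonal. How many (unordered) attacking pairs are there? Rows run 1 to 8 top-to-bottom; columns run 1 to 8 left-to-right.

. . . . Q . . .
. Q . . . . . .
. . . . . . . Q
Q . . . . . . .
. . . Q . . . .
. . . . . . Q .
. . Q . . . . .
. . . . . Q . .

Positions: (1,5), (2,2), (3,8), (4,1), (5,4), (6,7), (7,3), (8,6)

0

All columns are distinct and no two queens satisfy |Δrow| = |Δcol|, so no pair attacks.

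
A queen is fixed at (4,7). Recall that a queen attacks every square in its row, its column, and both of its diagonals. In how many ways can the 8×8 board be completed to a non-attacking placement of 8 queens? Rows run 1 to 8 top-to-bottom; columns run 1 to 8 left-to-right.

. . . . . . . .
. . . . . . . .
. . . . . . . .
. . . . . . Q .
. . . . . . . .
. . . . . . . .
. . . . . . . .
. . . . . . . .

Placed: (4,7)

Branch on row 1: col 1 → 0; col 2 → 1; col 3 → 3; col 5 → 2; col 6 → 2; col 8 → 0.
Sum: 0 + 1 + 3 + 2 + 2 + 0 = 8.

8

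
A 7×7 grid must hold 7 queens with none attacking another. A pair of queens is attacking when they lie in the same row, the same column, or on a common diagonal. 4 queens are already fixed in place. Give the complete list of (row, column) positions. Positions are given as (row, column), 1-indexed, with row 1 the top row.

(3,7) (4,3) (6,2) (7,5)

Row 1: attacked by (3,7)→{5,7}; (4,3)→{3,6}; (6,2)→{2,7}; (7,5)→{5}. Safe: 1, 4. Place at column 1.
Row 2: attacked by (1,1)→{1,2}; (3,7)→{6,7}; (4,3)→{1,3,5}; (6,2)→{2,6}; (7,5)→{5}. Safe: 4. Place at column 4.
Row 5: attacked by (1,1)→{1,5}; (2,4)→{1,4,7}; (3,7)→{5,7}; (4,3)→{2,3,4}; (6,2)→{1,2,3}; (7,5)→{3,5,7}. Safe: 6. Place at column 6.
Columns [1, 4, 7, 3, 6, 2, 5], r−c [0, -2, -4, 1, -1, 4, 2], r+c [2, 6, 10, 7, 11, 8, 12] are all distinct, so no two queens attack.

(1,1) (2,4) (3,7) (4,3) (5,6) (6,2) (7,5)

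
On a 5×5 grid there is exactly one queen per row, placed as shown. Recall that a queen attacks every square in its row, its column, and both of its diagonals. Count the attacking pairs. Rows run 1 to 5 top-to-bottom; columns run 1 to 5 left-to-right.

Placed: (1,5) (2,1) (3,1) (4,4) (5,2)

1

Same column: (2,1)–(3,1) (column 1).
Total attacking pairs: 1.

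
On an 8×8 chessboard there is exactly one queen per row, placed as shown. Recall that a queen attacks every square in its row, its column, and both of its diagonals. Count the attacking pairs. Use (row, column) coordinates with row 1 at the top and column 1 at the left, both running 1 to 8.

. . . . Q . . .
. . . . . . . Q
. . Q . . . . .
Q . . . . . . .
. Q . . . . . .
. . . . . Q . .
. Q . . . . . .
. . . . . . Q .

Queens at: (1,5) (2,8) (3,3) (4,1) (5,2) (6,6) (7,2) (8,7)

4

Same column: (5,2)–(7,2) (column 2).
Same diagonal: (1,5)–(3,3) (|1−3| = |5−3| = 2); (3,3)–(6,6) (|3−6| = |3−6| = 3); (4,1)–(5,2) (|4−5| = |1−2| = 1).
Total attacking pairs: 4.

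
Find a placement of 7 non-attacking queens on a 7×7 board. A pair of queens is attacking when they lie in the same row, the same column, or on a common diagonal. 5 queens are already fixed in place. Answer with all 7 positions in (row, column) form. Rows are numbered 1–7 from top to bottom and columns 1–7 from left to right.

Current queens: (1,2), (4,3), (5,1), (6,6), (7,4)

(1,2) (2,7) (3,5) (4,3) (5,1) (6,6) (7,4)

Row 2: attacked by (1,2)→{1,2,3}; (4,3)→{1,3,5}; (5,1)→{1,4}; (6,6)→{2,6}; (7,4)→{4}. Safe: 7. Place at column 7.
Row 3: attacked by (1,2)→{2,4}; (2,7)→{6,7}; (4,3)→{2,3,4}; (5,1)→{1,3}; (6,6)→{3,6}; (7,4)→{4}. Safe: 5. Place at column 5.
Columns [2, 7, 5, 3, 1, 6, 4], r−c [-1, -5, -2, 1, 4, 0, 3], r+c [3, 9, 8, 7, 6, 12, 11] are all distinct, so no two queens attack.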